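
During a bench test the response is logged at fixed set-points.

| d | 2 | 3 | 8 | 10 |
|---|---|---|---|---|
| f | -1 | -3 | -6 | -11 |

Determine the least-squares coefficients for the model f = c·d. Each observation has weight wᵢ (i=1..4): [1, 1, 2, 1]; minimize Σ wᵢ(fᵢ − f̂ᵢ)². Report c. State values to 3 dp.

c = -0.900

Sums needed: Σwᵢ·d·d = 241.
Right-hand side: Σwᵢ·d·f = -217.
Hence c = -217 / 241 ≈ -0.900415.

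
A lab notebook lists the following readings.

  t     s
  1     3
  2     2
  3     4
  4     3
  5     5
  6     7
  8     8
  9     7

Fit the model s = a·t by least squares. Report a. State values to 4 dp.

a = 0.9534

Sums needed: Σt·t = 236.
Moment sums: Σt·s = 225.
Hence a = 225 / 236 ≈ 0.95339.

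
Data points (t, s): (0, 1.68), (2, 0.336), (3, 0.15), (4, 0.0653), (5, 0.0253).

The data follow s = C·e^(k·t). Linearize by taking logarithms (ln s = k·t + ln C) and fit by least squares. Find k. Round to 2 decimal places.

Taking logs, ln s = k·t + ln C, so regress ln s on t.
Σt = 14.0000, Σ(t)² = 54.0000, Σln s = -8.8747, Σt·ln s = -37.1725.
Normal system: [[54.0000, 14.0000]; [14.0000, 5]]·[k, ln C]ᵀ = [-37.1725, -8.8747]ᵀ.
Slope k = (n·Σt·ln s − Σt·Σln s)/(n·Σ(t)² − (Σt)²) = (5·-37.1725 − 14.0000·-8.8747)/74.0000 = -0.83266; ln C = (Σln s − k·Σt)/n = 0.55651.

k = -0.83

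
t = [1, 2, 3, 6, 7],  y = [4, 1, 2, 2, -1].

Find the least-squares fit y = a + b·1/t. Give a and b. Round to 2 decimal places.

Setting ∂/∂a … = 0 gives: 5·a + (15/7)·b = 8;  (15/7)·a + (1243/882)·b = 75/14.
Δ = 5·(1243/882) − (15/7)² = 2165/882.
a = (8·(1243/882) − (15/7)·(75/14))/(2165/882) = -181/2165; b = (5·(75/14) − (15/7)·8)/(2165/882) = 1701/433.

a = -0.08, b = 3.93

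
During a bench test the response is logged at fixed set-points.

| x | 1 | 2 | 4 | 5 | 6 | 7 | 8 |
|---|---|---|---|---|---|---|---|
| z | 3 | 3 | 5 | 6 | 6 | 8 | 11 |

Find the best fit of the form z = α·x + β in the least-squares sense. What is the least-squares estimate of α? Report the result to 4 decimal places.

α = 1.0399

From the data, Σx·x = 195, Σx = 33, Σ1 = 7.
Right-hand side: Σx·z = 239, Σz = 42.
det = 195·7 − 33² = 276.
α = (239·7 − 33·42)/276 = 287/276; β = (195·42 − 33·239)/276 = 101/92.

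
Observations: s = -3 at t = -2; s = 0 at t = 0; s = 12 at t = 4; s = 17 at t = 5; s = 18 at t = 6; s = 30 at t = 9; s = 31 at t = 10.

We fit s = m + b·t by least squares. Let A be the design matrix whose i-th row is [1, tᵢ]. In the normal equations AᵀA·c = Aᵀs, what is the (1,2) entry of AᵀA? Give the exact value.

32

Row 1 ↔ basis 1, column 2 ↔ basis t, so (AᵀA)_{1,2} = Σᵢ t = (1)·(-2) + (1)·(0) + (1)·(4) + (1)·(5) + (1)·(6) + (1)·(9) + (1)·(10) = 32.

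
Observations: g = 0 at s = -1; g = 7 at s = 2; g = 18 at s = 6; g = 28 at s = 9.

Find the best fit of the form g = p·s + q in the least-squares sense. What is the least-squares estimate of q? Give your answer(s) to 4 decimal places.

q = 2.0776

Entries of XᵀX: Σs·s = 122, Σs = 16, Σ1 = 4.
For Xᵀg: Σs·g = 374, Σg = 53.
XᵀX·[p, q]ᵀ = Xᵀg becomes [[122, 16]; [16, 4]]·[p, q]ᵀ = [374, 53]ᵀ.
Eliminating q: 4·(row 1) − 16·(row 2) gives 232·p = 4·374 − 16·53 = 648, so p = 81/29.
Then q = (53 − 16·(81/29))/4 = 241/116.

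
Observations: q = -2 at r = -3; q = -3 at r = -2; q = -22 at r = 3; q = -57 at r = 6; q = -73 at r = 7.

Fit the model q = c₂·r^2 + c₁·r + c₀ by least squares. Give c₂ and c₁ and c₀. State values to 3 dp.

The normal system MᵀM·[c₂, c₁, c₀]ᵀ = Mᵀq is [[3875, 551, 107]; [551, 107, 11]; [107, 11, 5]]·[c₂, c₁, c₀]ᵀ = [-5857, -907, -157]ᵀ.
Solving the 3×3 system (Gaussian elimination) gives c₂ = -4101/4396, c₁ = -14185/4396, c₀ = -9533/2198.

c₂ = -0.933, c₁ = -3.227, c₀ = -4.337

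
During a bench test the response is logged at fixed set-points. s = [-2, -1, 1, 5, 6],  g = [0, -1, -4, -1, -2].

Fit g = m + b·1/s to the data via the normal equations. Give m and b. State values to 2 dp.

m = -1.64, b = -1.62

AᵀA·[m, b]ᵀ = Aᵀg reads: 5·m + (-2/15)·b = -8;  (-2/15)·m + (1043/450)·b = -53/15.
(Σ1 = 5, Σ1/s = -2/15, Σ1/s·1/s = 1043/450, Σg = -8, Σ1/s·g = -53/15.)
det = 5·(1043/450) − (-2/15)² = 5207/450.
m = ((-8)·(1043/450) − (-2/15)·(-53/15))/(5207/450) = -8556/5207; b = (5·(-53/15) − (-2/15)·(-8))/(5207/450) = -8430/5207.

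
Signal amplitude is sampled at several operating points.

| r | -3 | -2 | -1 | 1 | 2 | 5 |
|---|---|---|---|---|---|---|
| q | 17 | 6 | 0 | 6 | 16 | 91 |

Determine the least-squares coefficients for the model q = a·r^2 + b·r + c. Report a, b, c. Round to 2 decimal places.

With design matrix X, XᵀX = [[740, 98, 44]; [98, 44, 2]; [44, 2, 6]] and Xᵀq = [2522, 430, 136]ᵀ.
Inverting the 3×3 Gram matrix, [a, b, c]ᵀ = [5102/1671, 25109/8355, -2021/2785]ᵀ.

a = 3.05, b = 3.01, c = -0.73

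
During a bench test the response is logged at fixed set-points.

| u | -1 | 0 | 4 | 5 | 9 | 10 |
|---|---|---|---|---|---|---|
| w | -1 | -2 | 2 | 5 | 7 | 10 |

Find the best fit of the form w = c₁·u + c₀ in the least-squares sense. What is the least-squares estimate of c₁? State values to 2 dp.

c₁ = 1.01

Setting ∂/∂c₁ … = 0 gives: 223·c₁ + 27·c₀ = 197;  27·c₁ + 6·c₀ = 21.
Eliminating c₀: 6·(row 1) − 27·(row 2) gives 609·c₁ = 6·197 − 27·21 = 615, so c₁ = 205/203.
Then c₀ = (21 − 27·(205/203))/6 = -212/203.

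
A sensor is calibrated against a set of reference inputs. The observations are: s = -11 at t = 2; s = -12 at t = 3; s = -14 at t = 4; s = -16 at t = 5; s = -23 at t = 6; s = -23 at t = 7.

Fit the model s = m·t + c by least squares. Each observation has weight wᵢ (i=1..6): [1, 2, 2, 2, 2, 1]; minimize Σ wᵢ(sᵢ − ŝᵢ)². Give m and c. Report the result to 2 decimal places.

Forming XᵀWX = [[225, 45]; [45, 10]] and XᵀWs = [-803, -164]ᵀ gives XᵀWX·[m, c]ᵀ = XᵀWs.
det = 225·10 − 45² = 225.
m = ((-803)·10 − 45·(-164))/225 = -26/9; c = (225·(-164) − 45·(-803))/225 = -17/5.

m = -2.89, c = -3.40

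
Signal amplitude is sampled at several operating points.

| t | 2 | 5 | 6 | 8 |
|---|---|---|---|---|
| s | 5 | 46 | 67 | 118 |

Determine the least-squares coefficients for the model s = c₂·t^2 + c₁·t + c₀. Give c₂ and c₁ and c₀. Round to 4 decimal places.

c₂ = 1.7000, c₁ = 1.8467, c₀ = -5.5200

The normal equations are: 6033·c₂ + 861·c₁ + 129·c₀ = 11134;  861·c₂ + 129·c₁ + 21·c₀ = 1586;  129·c₂ + 21·c₁ + 4·c₀ = 236.
Solving the 3×3 system (Gaussian elimination) gives c₂ = 17/10, c₁ = 277/150, c₀ = -138/25.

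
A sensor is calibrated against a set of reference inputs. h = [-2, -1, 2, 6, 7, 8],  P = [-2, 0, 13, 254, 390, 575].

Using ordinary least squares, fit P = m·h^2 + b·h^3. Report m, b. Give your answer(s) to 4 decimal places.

m = 1.2251, b = 0.9679

With design matrix M, MᵀM = [[7826, 57350]; [57350, 426578]] and MᵀP = [65098, 483154]ᵀ.
Eliminating b: 426578·(row 1) − 57350·(row 2) gives 49376928·m = 426578·65098 − 57350·483154 = 60492744, so m = 2520531/2057372.
Then b = (483154 − 57350·(2520531/2057372))/426578 = 1991371/2057372.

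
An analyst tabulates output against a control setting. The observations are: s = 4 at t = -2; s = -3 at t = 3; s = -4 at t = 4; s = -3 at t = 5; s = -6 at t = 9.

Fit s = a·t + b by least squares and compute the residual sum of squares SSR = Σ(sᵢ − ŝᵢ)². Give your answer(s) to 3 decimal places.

MᵀM·[a, b]ᵀ = Mᵀs reads: 135·a + 19·b = -102;  19·a + 5·b = -12.
Determinant 135·5 − 19² = 314.
a = ((-102)·5 − 19·(-12))/314 = -141/157; b = (135·(-12) − 19·(-102))/314 = 159/157.
Residuals: 187/157, -207/157, -223/157, 75/157, 168/157; SSR = 1028/157.

SSR = 6.548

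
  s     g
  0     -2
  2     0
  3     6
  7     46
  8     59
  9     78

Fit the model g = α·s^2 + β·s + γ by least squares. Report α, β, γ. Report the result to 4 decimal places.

Entries of AᵀA: Σs^2·s^2 = 13155, Σs^2·s = 1619, Σs^2 = 207, Σs·s = 207, Σs = 29, Σ1 = 6.
And Σs^2·g = 12402, Σs·g = 1514, Σg = 187.
Inverting the 3×3 Gram matrix, [α, β, γ]ᵀ = [60911/58080, -11147/19360, -64819/29040]ᵀ.

α = 1.0487, β = -0.5758, γ = -2.2321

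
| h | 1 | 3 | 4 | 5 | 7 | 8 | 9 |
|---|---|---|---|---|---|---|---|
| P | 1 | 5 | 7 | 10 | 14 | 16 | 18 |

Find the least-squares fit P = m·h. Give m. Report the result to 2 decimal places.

MᵀM·[m]ᵀ = MᵀP reads: 245·m = 482.
m = 482/245 = 1.96735.

m = 1.97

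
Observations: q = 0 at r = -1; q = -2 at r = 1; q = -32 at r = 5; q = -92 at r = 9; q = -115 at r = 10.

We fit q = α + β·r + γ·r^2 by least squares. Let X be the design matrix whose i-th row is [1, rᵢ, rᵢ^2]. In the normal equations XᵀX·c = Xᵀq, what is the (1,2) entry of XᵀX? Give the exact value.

24

Row 1 ↔ basis 1, column 2 ↔ basis r, so (XᵀX)_{1,2} = Σᵢ r = (1)·(-1) + (1)·(1) + (1)·(5) + (1)·(9) + (1)·(10) = 24.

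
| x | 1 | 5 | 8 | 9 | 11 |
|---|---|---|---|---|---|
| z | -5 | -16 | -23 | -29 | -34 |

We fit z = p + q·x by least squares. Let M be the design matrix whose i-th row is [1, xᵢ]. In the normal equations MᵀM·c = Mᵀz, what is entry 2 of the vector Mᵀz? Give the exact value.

Entry 2 ↔ basis x, so (Mᵀz)_{2} = Σᵢ (x)·zᵢ = (1)·(-5) + (5)·(-16) + (8)·(-23) + (9)·(-29) + (11)·(-34) = -904.

-904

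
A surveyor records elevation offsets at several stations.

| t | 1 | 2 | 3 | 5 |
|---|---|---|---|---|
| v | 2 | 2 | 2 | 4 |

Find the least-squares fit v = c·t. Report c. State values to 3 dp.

Forming XᵀX = [[39]] and Xᵀv = [32]ᵀ gives XᵀX·[c]ᵀ = Xᵀv.
c = 32/39 = 0.820513.

c = 0.821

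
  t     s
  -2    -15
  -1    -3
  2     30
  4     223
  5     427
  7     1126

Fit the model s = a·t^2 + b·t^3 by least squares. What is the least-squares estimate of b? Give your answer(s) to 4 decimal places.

Entries of MᵀM: Σt^2·t^2 = 3315, Σt^2·t^3 = 20955, Σt^3·t^3 = 137499.
Right-hand side: Σt^2·s = 69474, Σt^3·s = 454228.
Normal equations: [[3315, 20955]; [20955, 137499]]·[a, b]ᵀ = [69474, 454228]ᵀ.
Eliminating b: 137499·(row 1) − 20955·(row 2) gives 16697160·a = 137499·69474 − 20955·454228 = 34257786, so a = 5709631/2782860.
Then b = (454228 − 20955·(5709631/2782860))/137499 = 1664605/556572.

b = 2.9908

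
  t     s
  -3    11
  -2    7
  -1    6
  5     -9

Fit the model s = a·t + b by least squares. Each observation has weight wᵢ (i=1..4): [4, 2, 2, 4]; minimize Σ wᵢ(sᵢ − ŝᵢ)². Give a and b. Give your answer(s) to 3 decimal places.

Compute the Gram sums: Σwᵢ·t·t = 146, Σwᵢ·t = 2, Σwᵢ·1 = 12.
Moment sums: Σwᵢ·t·s = -352, Σwᵢ·s = 34.
Normal equations: [[146, 2]; [2, 12]]·[a, b]ᵀ = [-352, 34]ᵀ.
Determinant 146·12 − 2² = 1748.
a = ((-352)·12 − 2·34)/1748 = -1073/437; b = (146·34 − 2·(-352))/1748 = 1417/437.

a = -2.455, b = 3.243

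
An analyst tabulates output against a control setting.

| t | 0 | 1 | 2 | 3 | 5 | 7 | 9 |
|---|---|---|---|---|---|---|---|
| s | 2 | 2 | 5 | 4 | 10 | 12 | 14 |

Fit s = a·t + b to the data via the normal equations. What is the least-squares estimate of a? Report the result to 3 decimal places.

a = 1.465

From the data, Σt·t = 169, Σt = 27, Σ1 = 7.
For Xᵀs: Σt·s = 284, Σs = 49.
So XᵀX·[a, b]ᵀ = Xᵀs: [[169, 27]; [27, 7]]·[a, b]ᵀ = [284, 49]ᵀ.
Determinant 169·7 − 27² = 454.
a = (284·7 − 27·49)/454 = 665/454; b = (169·49 − 27·284)/454 = 613/454.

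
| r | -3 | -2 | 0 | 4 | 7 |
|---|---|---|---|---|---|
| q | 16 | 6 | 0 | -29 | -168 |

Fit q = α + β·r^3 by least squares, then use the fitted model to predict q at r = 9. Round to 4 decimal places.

The normal equations are: 5·α + 372·β = -175;  372·α + 122538·β = -59960.
Δ = 5·122538 − 372² = 474306.
α = ((-175)·122538 − 372·(-59960))/474306 = 143495/79051; β = (5·(-59960) − 372·(-175))/474306 = -117350/237153.
At r = 9: q̂ = (143495/79051)·(1) + (-117350/237153)·(729) = -28372555/79051.

q̂ = -358.9146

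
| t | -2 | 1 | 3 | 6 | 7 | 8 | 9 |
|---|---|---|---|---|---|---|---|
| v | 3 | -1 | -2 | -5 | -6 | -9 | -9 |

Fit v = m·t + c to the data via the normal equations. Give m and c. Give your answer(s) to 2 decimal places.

Compute the Gram sums: Σt·t = 244, Σt = 32, Σ1 = 7.
Moment sums: Σt·v = -238, Σv = -29.
Normal equations: [[244, 32]; [32, 7]]·[m, c]ᵀ = [-238, -29]ᵀ.
Determinant 244·7 − 32² = 684.
m = ((-238)·7 − 32·(-29))/684 = -41/38; c = (244·(-29) − 32·(-238))/684 = 15/19.

m = -1.08, c = 0.79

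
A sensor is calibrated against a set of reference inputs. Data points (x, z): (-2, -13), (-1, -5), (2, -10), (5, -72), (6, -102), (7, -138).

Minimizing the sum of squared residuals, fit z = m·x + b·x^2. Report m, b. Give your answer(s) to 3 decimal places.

Sums needed: Σx·x = 119, Σx·x^2 = 683, Σx^2·x^2 = 4355.
And Σx·z = -1927, Σx^2·z = -12331.
So MᵀM·[m, b]ᵀ = Mᵀz: [[119, 683]; [683, 4355]]·[m, b]ᵀ = [-1927, -12331]ᵀ.
Δ = 119·4355 − 683² = 51756.
m = ((-1927)·4355 − 683·(-12331))/51756 = 2499/4313; b = (119·(-12331) − 683·(-1927))/51756 = -12604/4313.

m = 0.579, b = -2.922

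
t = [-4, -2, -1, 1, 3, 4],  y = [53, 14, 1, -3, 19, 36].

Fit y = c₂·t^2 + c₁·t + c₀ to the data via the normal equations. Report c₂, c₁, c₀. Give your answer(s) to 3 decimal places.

c₂ = 3.015, c₁ = -2.064, c₀ = -3.270

Sums needed: Σt^2·t^2 = 611, Σt^2·t = 19, Σt^2 = 47, Σt·t = 47, Σt = 1, Σ1 = 6.
Moment sums: Σt^2·y = 1649, Σt·y = -43, Σy = 120.
Normal equations: [[611, 19, 47]; [19, 47, 1]; [47, 1, 6]]·[c₂, c₁, c₀]ᵀ = [1649, -43, 120]ᵀ.
Solving the 3×3 system (Gaussian elimination) gives c₂ = 101725/33744, c₁ = -69647/33744, c₀ = -18393/5624.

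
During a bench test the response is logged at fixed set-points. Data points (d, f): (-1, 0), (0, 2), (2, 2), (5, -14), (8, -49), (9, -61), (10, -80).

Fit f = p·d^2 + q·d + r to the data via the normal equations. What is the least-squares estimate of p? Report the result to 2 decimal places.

Setting ∂/∂p … = 0 gives: 21299·p + 2373·q + 275·r = -16419;  2373·p + 275·q + 33·r = -1807;  275·p + 33·q + 7·r = -200.
(Σd^2·d^2 = 21299, Σd^2·d = 2373, Σd^2 = 275, Σd·d = 275, Σd = 33, Σ1 = 7, Σd^2·f = -16419, Σd·f = -1807, Σf = -200.)
Row-reducing yields p = -161383/165284, q = 258827/165284, r = 198731/82642.

p = -0.98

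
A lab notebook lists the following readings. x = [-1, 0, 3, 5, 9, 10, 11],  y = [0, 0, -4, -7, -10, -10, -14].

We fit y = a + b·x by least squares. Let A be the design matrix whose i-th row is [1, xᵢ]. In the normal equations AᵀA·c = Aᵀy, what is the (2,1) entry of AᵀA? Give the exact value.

Row 2 ↔ basis x, column 1 ↔ basis 1, so (AᵀA)_{2,1} = Σᵢ x = (-1)·(1) + (0)·(1) + (3)·(1) + (5)·(1) + (9)·(1) + (10)·(1) + (11)·(1) = 37.

37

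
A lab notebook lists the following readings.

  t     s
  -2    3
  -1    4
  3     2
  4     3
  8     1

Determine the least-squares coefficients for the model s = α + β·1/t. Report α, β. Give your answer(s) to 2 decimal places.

α = 2.37, β = -1.45

Setting ∂/∂α … = 0 gives: 5·α + (-19/24)·β = 13;  (-19/24)·α + (829/576)·β = -95/24.
(Σ1 = 5, Σ1/t = -19/24, Σ1/t·1/t = 829/576, Σs = 13, Σ1/t·s = -95/24.)
det = 5·(829/576) − (-19/24)² = 473/72.
α = (13·(829/576) − (-19/24)·(-95/24))/(473/72) = 2243/946; β = (5·(-95/24) − (-19/24)·13)/(473/72) = -684/473.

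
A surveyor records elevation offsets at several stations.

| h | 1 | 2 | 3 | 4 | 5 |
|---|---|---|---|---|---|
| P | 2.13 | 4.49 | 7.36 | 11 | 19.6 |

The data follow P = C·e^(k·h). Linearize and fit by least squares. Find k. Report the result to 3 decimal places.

With ln Pᵢ as the transformed response and hᵢ as the regressor:
Σh = 15.0000, Σ(h)² = 55.0000, Σln P = 9.6275, Σh·ln P = 34.2172.
Equations: 55.0000·k + 15.0000·ln C = 34.2172;  15.0000·k + 5·ln C = 9.6275.
Slope k = (n·Σh·ln P − Σh·Σln P)/(n·Σ(h)² − (Σh)²) = (5·34.2172 − 15.0000·9.6275)/50.0000 = 0.53349; ln C = (Σln P − k·Σh)/n = 0.32503.

k = 0.533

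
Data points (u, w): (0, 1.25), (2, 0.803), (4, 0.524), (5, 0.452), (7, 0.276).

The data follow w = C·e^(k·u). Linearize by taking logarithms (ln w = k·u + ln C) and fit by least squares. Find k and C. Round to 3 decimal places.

With ln wᵢ as the transformed response and uᵢ as the regressor:
Σu = 18.0000, Σ(u)² = 94.0000, Σln w = -2.7239, Σu·ln w = -16.0057.
Equations: 94.0000·k + 18.0000·ln C = -16.0057;  18.0000·k + 5·ln C = -2.7239.
Slope k = (n·Σu·ln w − Σu·Σln w)/(n·Σ(u)² − (Σu)²) = (5·-16.0057 − 18.0000·-2.7239)/146.0000 = -0.21231; ln C = (Σln w − k·Σu)/n = 0.21953, so C = exp(0.21953) = 1.24549.

k = -0.212, C = 1.245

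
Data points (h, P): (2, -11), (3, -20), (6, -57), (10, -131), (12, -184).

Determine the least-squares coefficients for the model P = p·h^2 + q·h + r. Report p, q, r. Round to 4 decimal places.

p = -1.0068, q = -3.0566, r = -1.4259

Forming XᵀX = [[32129, 2979, 293]; [2979, 293, 33]; [293, 33, 5]] and XᵀP = [-41872, -3942, -403]ᵀ gives XᵀX·[p, q, r]ᵀ = XᵀP.
Solving the 3×3 system (Gaussian elimination) gives p = -27259/27074, q = -82755/27074, r = -19302/13537.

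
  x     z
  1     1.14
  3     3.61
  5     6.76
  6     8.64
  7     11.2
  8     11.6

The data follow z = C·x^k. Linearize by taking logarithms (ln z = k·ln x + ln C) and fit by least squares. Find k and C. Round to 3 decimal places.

Taking logs, ln z = k·ln x + ln C, so regress ln z on ln x.
Σln x = 8.5252, Σ(ln x)² = 15.1183, Σln z = 10.3491, Σln x·ln z = 18.1476.
Equations: 15.1183·k + 8.5252·ln C = 18.1476;  8.5252·k + 6·ln C = 10.3491.
Δ = 15.1183·6 − (8.5252)² = 18.0313; k = (18.1476·6 − 8.5252·10.3491)/18.0313 = 1.14567, ln C = (15.1183·10.3491 − 8.5252·18.1476)/18.0313 = 0.09701, so C = exp(0.09701) = 1.10187.

k = 1.146, C = 1.102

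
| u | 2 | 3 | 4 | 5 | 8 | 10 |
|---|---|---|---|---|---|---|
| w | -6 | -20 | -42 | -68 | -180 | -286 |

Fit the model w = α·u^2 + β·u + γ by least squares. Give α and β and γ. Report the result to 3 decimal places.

α = -2.890, β = -0.262, γ = 6.067

The normal equations are: 15074·α + 1736·β + 218·γ = -42696;  1736·α + 218·β + 32·γ = -4880;  218·α + 32·β + 6·γ = -602.
Inverting the 3×3 Gram matrix, [α, β, γ]ᵀ = [-4283/1482, -194/741, 2997/494]ᵀ.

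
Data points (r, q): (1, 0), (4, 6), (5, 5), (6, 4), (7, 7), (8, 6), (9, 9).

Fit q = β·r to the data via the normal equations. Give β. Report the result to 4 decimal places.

β = 0.9228

The normal system MᵀM·[β]ᵀ = Mᵀq is [[272]]·[β]ᵀ = [251]ᵀ.
Hence β = 251 / 272 ≈ 0.922794.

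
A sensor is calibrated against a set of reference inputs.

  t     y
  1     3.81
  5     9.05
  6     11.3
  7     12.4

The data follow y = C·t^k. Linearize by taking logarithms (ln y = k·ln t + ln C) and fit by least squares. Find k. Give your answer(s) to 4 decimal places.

k = 0.5942

Let Y = ln y. Fitting Y = k·ln t + ln C by least squares:
Over the data: Σln t = 5.3471, Σ(ln t)² = 9.5873, Σln y = 8.4829, Σln t·ln y = 12.7891.
Normal system: [[9.5873, 5.3471]; [5.3471, 4]]·[k, ln C]ᵀ = [12.7891, 8.4829]ᵀ.
Slope k = (n·Σln t·ln y − Σln t·Σln y)/(n·Σ(ln t)² − (Σln t)²) = (4·12.7891 − 5.3471·8.4829)/9.7575 = 0.59415; ln C = (Σln y − k·Σln t)/n = 1.32648.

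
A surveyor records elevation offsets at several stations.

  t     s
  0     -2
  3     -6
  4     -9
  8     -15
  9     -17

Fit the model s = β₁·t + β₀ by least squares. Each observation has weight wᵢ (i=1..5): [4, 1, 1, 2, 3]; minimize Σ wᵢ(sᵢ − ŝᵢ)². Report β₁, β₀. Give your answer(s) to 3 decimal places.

β₁ = -1.661, β₀ = -1.904

Compute the Gram sums: Σwᵢ·t·t = 396, Σwᵢ·t = 50, Σwᵢ·1 = 11.
Moment sums: Σwᵢ·t·s = -753, Σwᵢ·s = -104.
AᵀWA·[β₁, β₀]ᵀ = AᵀWs becomes [[396, 50]; [50, 11]]·[β₁, β₀]ᵀ = [-753, -104]ᵀ.
det = 396·11 − 50² = 1856.
β₁ = ((-753)·11 − 50·(-104))/1856 = -3083/1856; β₀ = (396·(-104) − 50·(-753))/1856 = -1767/928.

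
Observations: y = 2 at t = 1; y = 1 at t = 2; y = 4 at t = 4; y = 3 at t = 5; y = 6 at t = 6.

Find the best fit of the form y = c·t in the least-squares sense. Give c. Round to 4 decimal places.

c = 0.8659

Setting ∂/∂c … = 0 gives: 82·c = 71.
(Σt·t = 82, Σt·y = 71.)
c = 71/82 = 0.865854.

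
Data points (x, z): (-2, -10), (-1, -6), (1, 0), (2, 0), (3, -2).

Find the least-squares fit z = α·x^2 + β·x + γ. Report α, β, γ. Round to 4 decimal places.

α = -0.8214, β = 2.5357, γ = -2.0000

Forming AᵀA = [[115, 27, 19]; [27, 19, 3]; [19, 3, 5]] and Aᵀz = [-64, 20, -18]ᵀ gives AᵀA·[α, β, γ]ᵀ = Aᵀz.
Inverting the 3×3 Gram matrix, [α, β, γ]ᵀ = [-23/28, 71/28, -2]ᵀ.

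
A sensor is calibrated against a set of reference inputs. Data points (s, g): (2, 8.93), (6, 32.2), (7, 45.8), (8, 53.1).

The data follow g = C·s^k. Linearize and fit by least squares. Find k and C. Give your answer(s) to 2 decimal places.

Let Y = ln g. Fitting Y = k·ln s + ln C by least squares:
Σln s = 6.5103, Σ(ln s)² = 11.8015, Σln g = 13.4578, Σln s·ln g = 23.4401.
Equations: 11.8015·k + 6.5103·ln C = 23.4401;  6.5103·k + 4·ln C = 13.4578.
Δ = 11.8015·4 − (6.5103)² = 4.8225; k = (23.4401·4 − 6.5103·13.4578)/4.8225 = 1.27454, ln C = (11.8015·13.4578 − 6.5103·23.4401)/4.8225 = 1.29006, so C = exp(1.29006) = 3.63301.

k = 1.27, C = 3.63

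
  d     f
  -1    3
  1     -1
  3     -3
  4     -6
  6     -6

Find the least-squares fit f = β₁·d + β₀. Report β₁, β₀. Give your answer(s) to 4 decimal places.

β₁ = -1.3425, β₀ = 0.8904

Setting ∂/∂β₁ … = 0 gives: 63·β₁ + 13·β₀ = -73;  13·β₁ + 5·β₀ = -13.
Eliminating β₀: 5·(row 1) − 13·(row 2) gives 146·β₁ = 5·(-73) − 13·(-13) = -196, so β₁ = -98/73.
Then β₀ = ((-13) − 13·(-98/73))/5 = 65/73.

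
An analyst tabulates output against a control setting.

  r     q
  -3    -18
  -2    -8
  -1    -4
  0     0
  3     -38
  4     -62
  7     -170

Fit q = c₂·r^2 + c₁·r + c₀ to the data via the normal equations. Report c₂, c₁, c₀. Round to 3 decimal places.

c₂ = -2.976, c₁ = -3.170, c₀ = -1.821

Compute the Gram sums: Σr^2·r^2 = 2836, Σr^2·r = 398, Σr^2 = 88, Σr·r = 88, Σr = 8, Σ1 = 7.
And Σr^2·q = -9862, Σr·q = -1478, Σq = -300.
Normal equations: [[2836, 398, 88]; [398, 88, 8]; [88, 8, 7]]·[c₂, c₁, c₀]ᵀ = [-9862, -1478, -300]ᵀ.
Solving the 3×3 system (Gaussian elimination) gives c₂ = -83219/27963, c₁ = -88645/27963, c₀ = -50924/27963.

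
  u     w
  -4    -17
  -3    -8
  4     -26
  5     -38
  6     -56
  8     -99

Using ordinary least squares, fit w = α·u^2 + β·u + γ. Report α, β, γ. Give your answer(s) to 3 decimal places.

Setting ∂/∂α … = 0 gives: 6610·α + 826·β + 166·γ = -10062;  826·α + 166·β + 16·γ = -1330;  166·α + 16·β + 6·γ = -244.
(Σu^2·u^2 = 6610, Σu^2·u = 826, Σu^2 = 166, Σu·u = 166, Σu = 16, Σ1 = 6, Σu^2·w = -10062, Σu·w = -1330, Σw = -244.)
Row-reducing yields α = -2018/1389, β = -6893/6945, γ = 5036/2315.

α = -1.453, β = -0.993, γ = 2.175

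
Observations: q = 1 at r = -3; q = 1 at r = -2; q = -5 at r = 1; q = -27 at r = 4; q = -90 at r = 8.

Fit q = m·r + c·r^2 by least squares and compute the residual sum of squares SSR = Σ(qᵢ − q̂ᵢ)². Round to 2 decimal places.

SSR = 5.35

The normal equations are: 94·m + 542·c = -838;  542·m + 4450·c = -6184.
(Σr·r = 94, Σr·r^2 = 542, Σr^2·r^2 = 4450, Σr·q = -838, Σr^2·q = -6184.)
Determinant 94·4450 − 542² = 124536.
m = ((-838)·4450 − 542·(-6184))/124536 = -94343/31134; c = (94·(-6184) − 542·(-838))/124536 = -31775/31134.
Residuals: 5680/5189, -15226/15567, -14776/15567, 22577/15567, -2286/5189; SSR = 83335/15567.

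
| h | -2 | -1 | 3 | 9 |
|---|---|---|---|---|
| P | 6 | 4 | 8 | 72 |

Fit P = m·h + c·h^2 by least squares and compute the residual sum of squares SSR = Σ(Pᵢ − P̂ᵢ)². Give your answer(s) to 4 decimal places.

Setting ∂/∂m … = 0 gives: 95·m + 747·c = 656;  747·m + 6659·c = 5932.
(Σh·h = 95, Σh·h^2 = 747, Σh^2·h^2 = 6659, Σh·P = 656, Σh^2·P = 5932.)
Δ = 95·6659 − 747² = 74596.
m = (656·6659 − 747·5932)/74596 = -925/1097; c = (95·5932 − 747·656)/74596 = 1081/1097.
Residuals: 408/1097, 2382/1097, 1822/1097, -252/1097; SSR = 8408/1097.

SSR = 7.6645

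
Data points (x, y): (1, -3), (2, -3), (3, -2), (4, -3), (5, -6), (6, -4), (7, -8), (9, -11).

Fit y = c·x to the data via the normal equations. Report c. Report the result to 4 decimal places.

Normal-equation sums: Σx·x = 221.
For Aᵀy: Σx·y = -236.
So AᵀA·[c]ᵀ = Aᵀy: [[221]]·[c]ᵀ = [-236]ᵀ.
Hence c = -236 / 221 ≈ -1.06787.

c = -1.0679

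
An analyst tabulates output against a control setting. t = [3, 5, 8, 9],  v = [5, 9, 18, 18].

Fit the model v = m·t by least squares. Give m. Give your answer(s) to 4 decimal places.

AᵀA·[m]ᵀ = Aᵀv reads: 179·m = 366.
m = 366/179 = 2.04469.

m = 2.0447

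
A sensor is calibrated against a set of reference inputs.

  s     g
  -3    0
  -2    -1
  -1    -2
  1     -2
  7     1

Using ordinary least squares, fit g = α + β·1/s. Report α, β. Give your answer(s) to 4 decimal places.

With design matrix X, XᵀX = [[5, -29/42]; [-29/42, 4201/1764]] and Xᵀg = [-4, 9/14]ᵀ.
Δ = 5·(4201/1764) − (-29/42)² = 5041/441.
α = ((-4)·(4201/1764) − (-29/42)·(9/14))/(5041/441) = -16021/20164; β = (5·(9/14) − (-29/42)·(-4))/(5041/441) = 399/10082.

α = -0.7945, β = 0.0396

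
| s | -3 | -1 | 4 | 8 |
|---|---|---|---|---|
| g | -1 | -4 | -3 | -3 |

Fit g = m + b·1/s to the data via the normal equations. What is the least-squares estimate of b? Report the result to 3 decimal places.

With design matrix X, XᵀX = [[4, -23/24]; [-23/24, 685/576]] and Xᵀg = [-11, 77/24]ᵀ.
Δ = 4·(685/576) − (-23/24)² = 737/192.
m = ((-11)·(685/576) − (-23/24)·(77/24))/(737/192) = -524/201; b = (4·(77/24) − (-23/24)·(-11))/(737/192) = 40/67.

b = 0.597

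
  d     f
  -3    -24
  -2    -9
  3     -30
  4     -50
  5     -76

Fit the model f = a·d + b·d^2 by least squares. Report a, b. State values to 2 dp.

The normal equations are: 63·a + 181·b = -580;  181·a + 1059·b = -3222.
Δ = 63·1059 − 181² = 33956.
a = ((-580)·1059 − 181·(-3222))/33956 = -15519/16978; b = (63·(-3222) − 181·(-580))/33956 = -49003/16978.

a = -0.91, b = -2.89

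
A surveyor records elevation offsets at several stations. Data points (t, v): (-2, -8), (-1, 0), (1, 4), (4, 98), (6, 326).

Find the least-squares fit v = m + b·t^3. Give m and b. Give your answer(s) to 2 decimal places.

From the data, Σ1 = 5, Σt^3 = 272, Σt^3·t^3 = 50818.
For Mᵀv: Σv = 420, Σt^3·v = 76756.
Determinant 5·50818 − 272² = 180106.
m = (420·50818 − 272·76756)/180106 = 232964/90053; b = (5·76756 − 272·420)/180106 = 134770/90053.

m = 2.59, b = 1.50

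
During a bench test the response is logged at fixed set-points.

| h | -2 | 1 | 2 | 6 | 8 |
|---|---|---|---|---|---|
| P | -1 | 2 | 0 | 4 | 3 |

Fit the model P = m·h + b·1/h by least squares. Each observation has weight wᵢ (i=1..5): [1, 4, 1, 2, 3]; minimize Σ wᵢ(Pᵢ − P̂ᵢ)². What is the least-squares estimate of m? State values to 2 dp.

m = 0.42

From the data, Σwᵢ·h·h = 276, Σwᵢ·h·1/h = 11, Σwᵢ·1/h·1/h = 2651/576.
And Σwᵢ·h·P = 130, Σwᵢ·1/h·P = 263/24.
XᵀWX·[m, b]ᵀ = XᵀWP becomes [[276, 11]; [11, 2651/576]]·[m, b]ᵀ = [130, 263/24]ᵀ.
Δ = 276·(2651/576) − 11² = 55165/48.
m = (130·(2651/576) − 11·(263/24))/(55165/48) = 12509/30090; b = (276·(263/24) − 11·130)/(55165/48) = 76536/55165.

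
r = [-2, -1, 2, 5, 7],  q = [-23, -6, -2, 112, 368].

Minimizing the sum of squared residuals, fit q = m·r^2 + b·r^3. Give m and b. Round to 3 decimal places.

m = -3.079, b = 1.512

With design matrix A, AᵀA = [[3059, 19931]; [19931, 133403]] and Aᵀq = [20726, 140398]ᵀ.
Determinant 3059·133403 − 19931² = 10835016.
m = (20726·133403 − 19931·140398)/10835016 = -4170245/1354377; b = (3059·140398 − 19931·20726)/10835016 = 107813/71283.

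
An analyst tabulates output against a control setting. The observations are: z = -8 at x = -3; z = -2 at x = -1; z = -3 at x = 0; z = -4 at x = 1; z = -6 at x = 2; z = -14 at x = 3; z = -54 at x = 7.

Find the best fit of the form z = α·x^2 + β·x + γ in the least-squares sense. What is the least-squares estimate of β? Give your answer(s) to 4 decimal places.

Setting ∂/∂α … = 0 gives: 2581·α + 351·β + 73·γ = -2874;  351·α + 73·β + 9·γ = -410;  73·α + 9·β + 7·γ = -91.
(Σx^2·x^2 = 2581, Σx^2·x = 351, Σx^2 = 73, Σx·x = 73, Σx = 9, Σ1 = 7, Σx^2·z = -2874, Σx·z = -410, Σz = -91.)
Inverting the 3×3 Gram matrix, [α, β, γ]ᵀ = [-30035/31962, -44539/53270, -24259/11415]ᵀ.

β = -0.8361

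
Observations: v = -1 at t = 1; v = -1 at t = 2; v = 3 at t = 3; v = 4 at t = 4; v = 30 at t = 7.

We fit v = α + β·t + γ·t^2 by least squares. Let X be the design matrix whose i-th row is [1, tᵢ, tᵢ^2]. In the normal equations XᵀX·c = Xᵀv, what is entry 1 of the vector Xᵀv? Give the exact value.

Entry 1 ↔ basis 1, so (Xᵀv)_{1} = Σᵢ vᵢ = (1)·(-1) + (1)·(-1) + (1)·(3) + (1)·(4) + (1)·(30) = 35.

35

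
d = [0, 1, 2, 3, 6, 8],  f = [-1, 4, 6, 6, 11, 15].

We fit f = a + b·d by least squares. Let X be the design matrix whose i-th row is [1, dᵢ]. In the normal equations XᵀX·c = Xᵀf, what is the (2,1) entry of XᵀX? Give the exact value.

20

Row 2 ↔ basis d, column 1 ↔ basis 1, so (XᵀX)_{2,1} = Σᵢ d = (0)·(1) + (1)·(1) + (2)·(1) + (3)·(1) + (6)·(1) + (8)·(1) = 20.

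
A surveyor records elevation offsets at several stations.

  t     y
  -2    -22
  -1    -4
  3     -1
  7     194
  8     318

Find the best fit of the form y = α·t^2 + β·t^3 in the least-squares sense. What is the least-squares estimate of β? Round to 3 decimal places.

Entries of MᵀM: Σt^2·t^2 = 6595, Σt^2·t^3 = 49785, Σt^3·t^3 = 380587.
Moment sums: Σt^2·y = 29757, Σt^3·y = 229511.
Normal equations: [[6595, 49785]; [49785, 380587]]·[α, β]ᵀ = [29757, 229511]ᵀ.
Eliminating β: 380587·(row 1) − 49785·(row 2) gives 31425040·α = 380587·29757 − 49785·229511 = -101077776, so α = -6317361/1964065.
Then β = (229511 − 49785·(-6317361/1964065))/380587 = 402160/392813.

β = 1.024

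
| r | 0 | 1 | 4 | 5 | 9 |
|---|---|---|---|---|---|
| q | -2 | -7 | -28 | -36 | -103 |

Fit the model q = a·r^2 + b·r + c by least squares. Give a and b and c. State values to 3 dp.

From the data, Σr^2·r^2 = 7443, Σr^2·r = 919, Σr^2 = 123, Σr·r = 123, Σr = 19, Σ1 = 5.
And Σr^2·q = -9698, Σr·q = -1226, Σq = -176.
Normal equations: [[7443, 919, 123]; [919, 123, 19]; [123, 19, 5]]·[a, b, c]ᵀ = [-9698, -1226, -176]ᵀ.
Inverting the 3×3 Gram matrix, [a, b, c]ᵀ = [-13177/12782, -23059/12782, -1734/581]ᵀ.

a = -1.031, b = -1.804, c = -2.985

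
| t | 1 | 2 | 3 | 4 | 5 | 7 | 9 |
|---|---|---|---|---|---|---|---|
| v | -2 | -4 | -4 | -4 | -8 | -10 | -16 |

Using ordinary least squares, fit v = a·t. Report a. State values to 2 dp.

Entries of MᵀM: Σt·t = 185.
Right-hand side: Σt·v = -292.
Hence a = -292 / 185 ≈ -1.57838.

a = -1.58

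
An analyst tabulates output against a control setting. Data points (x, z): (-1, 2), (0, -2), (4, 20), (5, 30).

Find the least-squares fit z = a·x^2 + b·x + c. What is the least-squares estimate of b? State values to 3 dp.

MᵀM·[a, b, c]ᵀ = Mᵀz reads: 882·a + 188·b + 42·c = 1072;  188·a + 42·b + 8·c = 228;  42·a + 8·b + 4·c = 50.
Solving the 3×3 system (Gaussian elimination) gives a = 7/5, b = -44/65, c = -11/13.

b = -0.677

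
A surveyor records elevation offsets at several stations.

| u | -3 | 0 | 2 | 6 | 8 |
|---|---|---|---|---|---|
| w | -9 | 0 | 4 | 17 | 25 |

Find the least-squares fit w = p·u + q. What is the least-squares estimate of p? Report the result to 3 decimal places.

p = 3.040

From the data, Σu·u = 113, Σu = 13, Σ1 = 5.
Right-hand side: Σu·w = 337, Σw = 37.
Δ = 113·5 − 13² = 396.
p = (337·5 − 13·37)/396 = 301/99; q = (113·37 − 13·337)/396 = -50/99.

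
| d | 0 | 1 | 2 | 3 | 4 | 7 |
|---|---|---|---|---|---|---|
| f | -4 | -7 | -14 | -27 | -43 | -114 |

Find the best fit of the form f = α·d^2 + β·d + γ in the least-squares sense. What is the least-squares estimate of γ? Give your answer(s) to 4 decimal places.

Setting ∂/∂α … = 0 gives: 2755·α + 443·β + 79·γ = -6580;  443·α + 79·β + 17·γ = -1086;  79·α + 17·β + 6·γ = -209.
Row-reducing yields α = -2941/1452, β = -11753/7260, γ = -4329/1210.

γ = -3.5777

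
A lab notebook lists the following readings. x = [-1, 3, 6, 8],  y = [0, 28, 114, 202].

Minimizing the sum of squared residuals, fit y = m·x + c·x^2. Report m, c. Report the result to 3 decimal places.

m = 0.532, c = 3.084

Setting ∂/∂m … = 0 gives: 110·m + 754·c = 2384;  754·m + 5474·c = 17284.
(Σx·x = 110, Σx·x^2 = 754, Σx^2·x^2 = 5474, Σx·y = 2384, Σx^2·y = 17284.)
Δ = 110·5474 − 754² = 33624.
m = (2384·5474 − 754·17284)/33624 = 745/1401; c = (110·17284 − 754·2384)/33624 = 4321/1401.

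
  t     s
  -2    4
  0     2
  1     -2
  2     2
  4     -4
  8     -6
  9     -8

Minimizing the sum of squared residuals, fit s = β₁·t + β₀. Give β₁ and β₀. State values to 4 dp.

β₁ = -1.0340, β₀ = 1.5354

Normal-equation sums: Σt·t = 170, Σt = 22, Σ1 = 7.
Moment sums: Σt·s = -142, Σs = -12.
Eliminating β₀: 7·(row 1) − 22·(row 2) gives 706·β₁ = 7·(-142) − 22·(-12) = -730, so β₁ = -365/353.
Then β₀ = ((-12) − 22·(-365/353))/7 = 542/353.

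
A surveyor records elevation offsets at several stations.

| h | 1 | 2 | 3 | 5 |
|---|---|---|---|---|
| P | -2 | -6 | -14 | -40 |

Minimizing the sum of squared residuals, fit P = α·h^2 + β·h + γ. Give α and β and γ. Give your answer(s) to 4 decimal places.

α = -1.7727, β = 1.1182, γ = -1.2909

The normal system MᵀM·[α, β, γ]ᵀ = MᵀP is [[723, 161, 39]; [161, 39, 11]; [39, 11, 4]]·[α, β, γ]ᵀ = [-1152, -256, -62]ᵀ.
Solving the 3×3 system (Gaussian elimination) gives α = -39/22, β = 123/110, γ = -71/55.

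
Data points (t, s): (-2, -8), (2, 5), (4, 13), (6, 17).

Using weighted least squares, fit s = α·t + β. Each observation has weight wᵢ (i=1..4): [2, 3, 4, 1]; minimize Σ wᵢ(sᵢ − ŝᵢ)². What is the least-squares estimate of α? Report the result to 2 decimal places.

The normal equations are: 120·α + 24·β = 372;  24·α + 10·β = 68.
Determinant 120·10 − 24² = 624.
α = (372·10 − 24·68)/624 = 87/26; β = (120·68 − 24·372)/624 = -16/13.

α = 3.35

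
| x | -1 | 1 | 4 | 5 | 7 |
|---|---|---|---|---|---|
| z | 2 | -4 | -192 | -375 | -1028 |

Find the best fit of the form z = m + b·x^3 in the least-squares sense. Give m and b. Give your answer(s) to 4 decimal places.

m = -0.7920, b = -2.9944

Compute the Gram sums: Σ1 = 5, Σx^3 = 532, Σx^3·x^3 = 137372.
For Mᵀz: Σz = -1597, Σx^3·z = -411773.
So MᵀM·[m, b]ᵀ = Mᵀz: [[5, 532]; [532, 137372]]·[m, b]ᵀ = [-1597, -411773]ᵀ.
Determinant 5·137372 − 532² = 403836.
m = ((-1597)·137372 − 532·(-411773))/403836 = -26654/33653; b = (5·(-411773) − 532·(-1597))/403836 = -403087/134612.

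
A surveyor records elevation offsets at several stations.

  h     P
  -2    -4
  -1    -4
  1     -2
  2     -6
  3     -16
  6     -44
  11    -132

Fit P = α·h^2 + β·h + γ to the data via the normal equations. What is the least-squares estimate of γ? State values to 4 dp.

γ = -2.1487

Forming MᵀM = [[16052, 1574, 176]; [1574, 176, 20]; [176, 20, 7]] and MᵀP = [-17746, -1766, -208]ᵀ gives MᵀM·[α, β, γ]ᵀ = MᵀP.
Inverting the 3×3 Gram matrix, [α, β, γ]ᵀ = [-407009/410529, -379093/410529, -42004/19549]ᵀ.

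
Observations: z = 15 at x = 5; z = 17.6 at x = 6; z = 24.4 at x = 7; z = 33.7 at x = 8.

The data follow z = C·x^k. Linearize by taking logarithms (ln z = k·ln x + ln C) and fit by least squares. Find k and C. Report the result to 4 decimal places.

Let Y = ln z. Fitting Y = k·ln x + ln C by least squares:
Over the data: Σln x = 7.4265, Σ(ln x)² = 13.9113, Σln z = 12.2880, Σln x·ln z = 23.0278.
Normal system: [[13.9113, 7.4265]; [7.4265, 4]]·[k, ln C]ᵀ = [23.0278, 12.2880]ᵀ.
Solving (det = 0.4917): k = 1.73607, ln C = -0.15125, so C = exp(-0.15125) = 0.85963.

k = 1.7361, C = 0.8596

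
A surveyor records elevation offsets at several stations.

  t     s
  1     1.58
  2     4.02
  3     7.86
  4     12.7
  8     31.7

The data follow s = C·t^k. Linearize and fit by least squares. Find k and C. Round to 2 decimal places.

k = 1.46, C = 1.56

Linearized form: ln s = k·ln t + ln C. From the 5 transformed points,
AᵀA = [[7.9333, 5.2575]; [5.2575, 5]], rhs = [13.9401, 9.9084]ᵀ  (here Σln t = 5.2575, Σ(ln t)² = 7.9333, Σln s = 9.9084, Σln t·ln s = 13.9401).
Δ = 7.9333·5 − (5.2575)² = 12.0252; k = (13.9401·5 − 5.2575·9.9084)/12.0252 = 1.46417, ln C = (7.9333·9.9084 − 5.2575·13.9401)/12.0252 = 0.44210, so C = exp(0.44210) = 1.55598.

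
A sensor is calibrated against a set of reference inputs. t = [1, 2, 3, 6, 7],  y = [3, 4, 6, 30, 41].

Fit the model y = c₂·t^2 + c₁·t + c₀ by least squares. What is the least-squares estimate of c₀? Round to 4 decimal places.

The normal equations are: 3795·c₂ + 595·c₁ + 99·c₀ = 3162;  595·c₂ + 99·c₁ + 19·c₀ = 496;  99·c₂ + 19·c₁ + 5·c₀ = 84.
Inverting the 3×3 Gram matrix, [c₂, c₁, c₀]ᵀ = [265/232, -633/232, 132/29]ᵀ.

c₀ = 4.5517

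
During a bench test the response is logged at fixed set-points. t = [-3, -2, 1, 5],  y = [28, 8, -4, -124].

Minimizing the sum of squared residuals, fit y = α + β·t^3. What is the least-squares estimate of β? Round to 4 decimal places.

β = -0.9918

The normal equations are: 4·α + 91·β = -92;  91·α + 16419·β = -16324.
(Σ1 = 4, Σt^3 = 91, Σt^3·t^3 = 16419, Σy = -92, Σt^3·y = -16324.)
Δ = 4·16419 − 91² = 57395.
α = ((-92)·16419 − 91·(-16324))/57395 = -1928/4415; β = (4·(-16324) − 91·(-92))/57395 = -56924/57395.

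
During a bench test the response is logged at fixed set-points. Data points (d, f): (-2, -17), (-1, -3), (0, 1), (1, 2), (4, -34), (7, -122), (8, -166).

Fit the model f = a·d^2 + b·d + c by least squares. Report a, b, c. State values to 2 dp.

Setting ∂/∂a … = 0 gives: 6771·a + 911·b + 135·c = -17215;  911·a + 135·b + 17·c = -2279;  135·a + 17·b + 7·c = -339.
(Σd^2·d^2 = 6771, Σd^2·d = 911, Σd^2 = 135, Σd·d = 135, Σd = 17, Σ1 = 7, Σd^2·f = -17215, Σd·f = -2279, Σf = -339.)
Solving the 3×3 system (Gaussian elimination) gives a = -265495/88361, b = 21500/6797, c = 162278/88361.

a = -3.00, b = 3.16, c = 1.84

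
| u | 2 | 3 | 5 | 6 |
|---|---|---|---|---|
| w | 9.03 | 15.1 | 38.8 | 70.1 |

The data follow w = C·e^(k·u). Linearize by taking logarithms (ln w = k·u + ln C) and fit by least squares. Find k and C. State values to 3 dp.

k = 0.504, C = 3.284

Linearized form: ln w = k·u + ln C. From the 4 transformed points,
Σu = 16.0000, Σ(u)² = 74.0000, Σln w = 12.8236, Σu·ln w = 56.3368.
Equations: 74.0000·k + 16.0000·ln C = 56.3368;  16.0000·k + 4·ln C = 12.8236.
Slope k = (n·Σu·ln w − Σu·Σln w)/(n·Σ(u)² − (Σu)²) = (4·56.3368 − 16.0000·12.8236)/40.0000 = 0.50425; ln C = (Σln w − k·Σu)/n = 1.18891, so C = exp(1.18891) = 3.28350.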